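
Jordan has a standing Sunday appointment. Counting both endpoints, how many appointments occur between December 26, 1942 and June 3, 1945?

December 26, 1942 is a Saturday.
That's 891 days from start to end, counting both.
891 = 7 × 127 + 2, so there are 127 full weeks plus 2 extra days.
Each full week contributes one Sunday: 127 so far.
The 2 extra days are Sat, Sun — 1 of them qualifies.
Total: 127 + 1 = 128.

128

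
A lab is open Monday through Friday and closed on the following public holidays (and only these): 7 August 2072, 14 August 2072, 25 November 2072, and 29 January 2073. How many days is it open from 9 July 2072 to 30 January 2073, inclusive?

9 July 2072 is a Saturday.
The range spans 206 days (inclusive of both endpoints).
206 = 7 × 29 + 3, so there are 29 full weeks plus 3 extra days.
Each full week contributes 5 weekdays (Mon–Fri): 29 × 5 = 145.
The 3 extra days are Sat, Sun, Mon — 1 of them qualifies.
Total: 145 + 1 = 146.
Holidays: 7 August 2072 (Sun); 14 August 2072 (Sun); 25 November 2072 (Fri); 29 January 2073 (Sun).
1 of the 4 holidays fall on weekdays; the rest are weekends and were already excluded.
Business days: 146 − 1 = 145.

145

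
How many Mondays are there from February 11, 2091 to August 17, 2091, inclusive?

February 11, 2091 is a Sunday.
That's 188 days from start to end, counting both.
188 = 7 × 26 + 6, so there are 26 full weeks plus 6 extra days.
Each full week contributes one Monday: 26 so far.
The 6 extra days are Sunday, Monday, Tuesday, Wednesday, Thursday, Friday — 1 of them qualifies.
Total: 26 + 1 = 27.

27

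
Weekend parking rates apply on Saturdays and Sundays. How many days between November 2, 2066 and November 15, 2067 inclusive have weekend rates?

November 2, 2066 is a Tuesday.
That's 379 days from start to end, counting both.
379 = 7 × 54 + 1, so there are 54 full weeks plus 1 extra day.
Each full week contributes 2 weekend days (Sat, Sun): 54 × 2 = 108.
The 1 extra day is Tue — none qualify.
Total: 108 + 0 = 108.

108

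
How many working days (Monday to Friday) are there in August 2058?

22 weekdays

1 August 2058 is a Thursday.
The range spans 31 days (inclusive of both endpoints).
31 = 7 × 4 + 3, so there are 4 full weeks plus 3 extra days.
Each full week contributes 5 weekdays (Mon–Fri): 4 × 5 = 20.
The 3 extra days are Thu, Fri, Sat — 2 of them qualify.
Total: 20 + 2 = 22.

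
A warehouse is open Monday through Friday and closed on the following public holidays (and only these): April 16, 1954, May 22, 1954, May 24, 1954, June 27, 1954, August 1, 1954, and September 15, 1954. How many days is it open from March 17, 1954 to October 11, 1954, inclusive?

March 17, 1954 is a Wednesday.
From March 17, 1954 to October 11, 1954 is 209 days inclusive.
209 = 7 × 29 + 6, so there are 29 full weeks plus 6 extra days.
Each full week contributes 5 weekdays (Mon–Fri): 29 × 5 = 145.
The 6 extra days are Wednesday, Thursday, Friday, Saturday, Sunday, Monday — 4 of them qualify.
Total: 145 + 4 = 149.
Holidays: April 16, 1954 (Fri); May 22, 1954 (Sat); May 24, 1954 (Mon); June 27, 1954 (Sun); August 1, 1954 (Sun); September 15, 1954 (Wed).
3 of the 6 holidays fall on weekdays; the rest are weekends and were already excluded.
Business days: 149 − 3 = 146.

146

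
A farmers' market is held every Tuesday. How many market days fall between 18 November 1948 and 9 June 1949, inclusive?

29 Tuesdays

18 November 1948 is a Thursday.
That's 204 days from start to end, counting both.
204 = 7 × 29 + 1, so there are 29 full weeks plus 1 extra day.
Each full week contributes one Tuesday: 29 so far.
The 1 extra day is Thu — none qualify.
Total: 29 + 0 = 29.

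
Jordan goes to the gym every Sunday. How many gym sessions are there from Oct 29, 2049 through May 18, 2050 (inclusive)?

29 Sundays

Oct 29, 2049 is a Friday.
From Oct 29, 2049 to May 18, 2050 is 202 days inclusive.
202 = 7 × 28 + 6, so there are 28 full weeks plus 6 extra days.
Each full week contributes one Sunday: 28 so far.
The 6 extra days are Fri, Sat, Sun, Mon, Tue, Wed — 1 of them qualifies.
Total: 28 + 1 = 29.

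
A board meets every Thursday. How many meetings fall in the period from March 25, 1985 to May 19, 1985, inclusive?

March 25, 1985 is a Monday.
From March 25, 1985 to May 19, 1985 is 56 days inclusive.
56 = 7 × 8, so the span is exactly 8 full weeks.
Each full week contributes one Thursday: 8 so far.
Total: 8.

8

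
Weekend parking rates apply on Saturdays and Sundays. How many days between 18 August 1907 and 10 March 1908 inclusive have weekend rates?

59

18 August 1907 is a Sunday.
That's 206 days from start to end, counting both.
206 = 7 × 29 + 3, so there are 29 full weeks plus 3 extra days.
Each full week contributes 2 weekend days (Sat, Sun): 29 × 2 = 58.
The 3 extra days are Sun, Mon, Tue — 1 of them qualifies.
Total: 58 + 1 = 59.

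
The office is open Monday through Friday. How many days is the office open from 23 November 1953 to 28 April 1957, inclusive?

895

23 November 1953 is a Monday.
The range spans 1253 days (inclusive of both endpoints).
1253 = 7 × 179, so the span is exactly 179 full weeks.
Each full week contributes 5 weekdays (Mon–Fri): 179 × 5 = 895.
Total: 895.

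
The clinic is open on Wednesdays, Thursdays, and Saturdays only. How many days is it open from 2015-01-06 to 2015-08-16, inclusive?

96

2015-01-06 is a Tuesday.
That's 223 days from start to end, counting both.
223 = 7 × 31 + 6, so there are 31 full weeks plus 6 extra days.
Each full week contributes 3 days from the set (Wed, Thu, Sat): 31 × 3 = 93.
The 6 extra days are Tue, Wed, Thu, Fri, Sat, Sun — 3 of them qualify.
Total: 93 + 3 = 96.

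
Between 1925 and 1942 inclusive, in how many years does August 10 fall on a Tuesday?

Day of week of August 10 in each year:
1925: Mon, 1926: Tue ✓, 1927: Wed, 1928: Fri, 1929: Sat, 1930: Sun, 1931: Mon, 1932: Wed, 1933: Thu, 1934: Fri, 1935: Sat, 1936: Mon, 1937: Tue ✓, 1938: Wed, 1939: Thu, 1940: Sat, 1941: Sun, 1942: Mon
Tuesdays: 1926, 1937.

2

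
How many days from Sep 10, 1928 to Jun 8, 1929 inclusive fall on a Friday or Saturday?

78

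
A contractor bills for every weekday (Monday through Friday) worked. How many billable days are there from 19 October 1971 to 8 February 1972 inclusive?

81

19 October 1971 is a Tuesday.
From 19 October 1971 to 8 February 1972 is 113 days inclusive.
113 = 7 × 16 + 1, so there are 16 full weeks plus 1 extra day.
Each full week contributes 5 weekdays (Mon–Fri): 16 × 5 = 80.
The 1 extra day is Tue — 1 of them qualifies.
Total: 80 + 1 = 81.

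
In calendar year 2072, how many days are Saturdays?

2072-01-01 is a Friday.
That's 366 days from start to end, counting both.
366 = 7 × 52 + 2, so there are 52 full weeks plus 2 extra days.
Each full week contributes one Saturday: 52 so far.
The 2 extra days are Friday, Saturday — 1 of them qualifies.
Total: 52 + 1 = 53.

53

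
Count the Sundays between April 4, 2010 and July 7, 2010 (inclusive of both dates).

14

April 4, 2010 is a Sunday.
The range spans 95 days (inclusive of both endpoints).
95 = 7 × 13 + 4, so there are 13 full weeks plus 4 extra days.
Each full week contributes one Sunday: 13 so far.
The 4 extra days are Sunday, Monday, Tuesday, Wednesday — 1 of them qualifies.
Total: 13 + 1 = 14.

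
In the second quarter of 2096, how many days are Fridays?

13

2096-04-01 is a Sunday.
That's 91 days from start to end, counting both.
91 = 7 × 13, so the span is exactly 13 full weeks.
Each full week contributes one Friday: 13 so far.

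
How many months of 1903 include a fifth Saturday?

4

A month has five Saturdays exactly when Saturday falls within its first (length − 28) days.
Jan: 31 days, starts Thu → 5 of Thu, Fri, Sat ✓
Feb: 28 days, starts Sun → 5 of (none)
Mar: 31 days, starts Sun → 5 of Sun, Mon, Tue
Apr: 30 days, starts Wed → 5 of Wed, Thu
May: 31 days, starts Fri → 5 of Fri, Sat, Sun ✓
Jun: 30 days, starts Mon → 5 of Mon, Tue
Jul: 31 days, starts Wed → 5 of Wed, Thu, Fri
Aug: 31 days, starts Sat → 5 of Sat, Sun, Mon ✓
Sep: 30 days, starts Tue → 5 of Tue, Wed
Oct: 31 days, starts Thu → 5 of Thu, Fri, Sat ✓
Nov: 30 days, starts Sun → 5 of Sun, Mon
Dec: 31 days, starts Tue → 5 of Tue, Wed, Thu
Months with five Saturdays: Jan, May, Aug, Oct.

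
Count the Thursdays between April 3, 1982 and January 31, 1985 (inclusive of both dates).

April 3, 1982 is a Saturday.
From April 3, 1982 to January 31, 1985 is 1035 days inclusive.
1035 = 7 × 147 + 6, so there are 147 full weeks plus 6 extra days.
Each full week contributes one Thursday: 147 so far.
The 6 extra days are Saturday, Sunday, Monday, Tuesday, Wednesday, Thursday — 1 of them qualifies.
Total: 147 + 1 = 148.

148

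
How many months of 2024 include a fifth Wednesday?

4

A month has five Wednesdays exactly when Wednesday falls within its first (length − 28) days.
Jan: 31 days, starts Mon → 5 of Mon, Tue, Wed ✓
Feb: 29 days, starts Thu → 5 of Thu
Mar: 31 days, starts Fri → 5 of Fri, Sat, Sun
Apr: 30 days, starts Mon → 5 of Mon, Tue
May: 31 days, starts Wed → 5 of Wed, Thu, Fri ✓
Jun: 30 days, starts Sat → 5 of Sat, Sun
Jul: 31 days, starts Mon → 5 of Mon, Tue, Wed ✓
Aug: 31 days, starts Thu → 5 of Thu, Fri, Sat
Sep: 30 days, starts Sun → 5 of Sun, Mon
Oct: 31 days, starts Tue → 5 of Tue, Wed, Thu ✓
Nov: 30 days, starts Fri → 5 of Fri, Sat
Dec: 31 days, starts Sun → 5 of Sun, Mon, Tue
Months with five Wednesdays: Jan, May, Jul, Oct.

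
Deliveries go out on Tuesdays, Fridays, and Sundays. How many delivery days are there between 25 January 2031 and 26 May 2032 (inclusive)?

25 January 2031 is a Saturday.
The range spans 488 days (inclusive of both endpoints).
488 = 7 × 69 + 5, so there are 69 full weeks plus 5 extra days.
Each full week contributes 3 days from the set (Tue, Fri, Sun): 69 × 3 = 207.
The 5 extra days are Sat, Sun, Mon, Tue, Wed — 2 of them qualify.
Total: 207 + 2 = 209.

209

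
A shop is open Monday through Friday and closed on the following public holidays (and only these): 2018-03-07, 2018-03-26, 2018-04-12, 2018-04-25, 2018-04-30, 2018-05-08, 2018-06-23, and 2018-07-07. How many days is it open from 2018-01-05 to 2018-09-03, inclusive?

166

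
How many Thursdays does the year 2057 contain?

Jan 1, 2057 is a Monday.
That's 365 days from start to end, counting both.
365 = 7 × 52 + 1, so there are 52 full weeks plus 1 extra day.
Each full week contributes one Thursday: 52 so far.
The 1 extra day is Monday — none qualify.
Total: 52 + 0 = 52.

52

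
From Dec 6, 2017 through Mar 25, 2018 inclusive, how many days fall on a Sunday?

Dec 6, 2017 is a Wednesday.
That's 110 days from start to end, counting both.
110 = 7 × 15 + 5, so there are 15 full weeks plus 5 extra days.
Each full week contributes one Sunday: 15 so far.
The 5 extra days are Wed, Thu, Fri, Sat, Sun — 1 of them qualifies.
Total: 15 + 1 = 16.

16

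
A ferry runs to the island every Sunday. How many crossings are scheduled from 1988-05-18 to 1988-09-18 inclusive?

18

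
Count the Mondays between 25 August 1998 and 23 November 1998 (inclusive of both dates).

25 August 1998 is a Tuesday.
From 25 August 1998 to 23 November 1998 is 91 days inclusive.
91 = 7 × 13, so the span is exactly 13 full weeks.
Each full week contributes one Monday: 13 so far.
Total: 13.

13 Mondays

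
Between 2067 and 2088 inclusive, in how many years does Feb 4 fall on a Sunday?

3

Day of week of February 4 in each year:
2067: Fri, 2068: Sat, 2069: Mon, 2070: Tue, 2071: Wed, 2072: Thu, 2073: Sat, 2074: Sun ✓, 2075: Mon, 2076: Tue, 2077: Thu, 2078: Fri, 2079: Sat, 2080: Sun ✓, 2081: Tue, 2082: Wed, 2083: Thu, 2084: Fri, 2085: Sun ✓, 2086: Mon, 2087: Tue, 2088: Wed
Sundays: 2074, 2080, 2085.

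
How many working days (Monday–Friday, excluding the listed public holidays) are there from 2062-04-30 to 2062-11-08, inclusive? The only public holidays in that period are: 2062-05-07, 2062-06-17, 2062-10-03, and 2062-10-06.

2062-04-30 is a Sunday.
The range spans 193 days (inclusive of both endpoints).
193 = 7 × 27 + 4, so there are 27 full weeks plus 4 extra days.
Each full week contributes 5 weekdays (Mon–Fri): 27 × 5 = 135.
The 4 extra days are Sunday, Monday, Tuesday, Wednesday — 3 of them qualify.
Total: 135 + 3 = 138.
Holidays: 2062-05-07 (Sun); 2062-06-17 (Sat); 2062-10-03 (Tue); 2062-10-06 (Fri).
2 of the 4 holidays fall on weekdays; the rest are weekends and were already excluded.
Business days: 138 − 2 = 136.

136 working days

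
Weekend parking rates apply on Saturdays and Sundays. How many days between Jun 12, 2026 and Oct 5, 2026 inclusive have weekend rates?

34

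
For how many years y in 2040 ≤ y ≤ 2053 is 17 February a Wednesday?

Day of week of February 17 in each year:
2040: Fri, 2041: Sun, 2042: Mon, 2043: Tue, 2044: Wed ✓, 2045: Fri, 2046: Sat, 2047: Sun, 2048: Mon, 2049: Wed ✓, 2050: Thu, 2051: Fri, 2052: Sat, 2053: Mon
Wednesdays: 2044, 2049.

2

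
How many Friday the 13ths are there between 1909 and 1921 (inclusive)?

20

Friday-the-13ths by year:
1909: Aug
1910: May
1911: Jan, Oct
1912: Sep, Dec
1913: Jun
1914: Feb, Mar, Nov
1915: Aug
1916: Oct
1917: Apr, Jul
1918: Sep, Dec
1919: Jun
1920: Feb, Aug
1921: May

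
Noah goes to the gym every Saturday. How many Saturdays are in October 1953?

Oct 1, 1953 is a Thursday.
That's 31 days from start to end, counting both.
31 = 7 × 4 + 3, so there are 4 full weeks plus 3 extra days.
Each full week contributes one Saturday: 4 so far.
The 3 extra days are Thursday, Friday, Saturday — 1 of them qualifies.
Total: 4 + 1 = 5.

5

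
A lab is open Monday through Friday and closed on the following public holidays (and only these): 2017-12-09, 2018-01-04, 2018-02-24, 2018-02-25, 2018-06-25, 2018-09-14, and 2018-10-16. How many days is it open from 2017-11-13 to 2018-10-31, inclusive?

249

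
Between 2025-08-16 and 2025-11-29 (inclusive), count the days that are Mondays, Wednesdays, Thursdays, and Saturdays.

61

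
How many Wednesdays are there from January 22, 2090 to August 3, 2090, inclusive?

January 22, 2090 is a Sunday.
From January 22, 2090 to August 3, 2090 is 194 days inclusive.
194 = 7 × 27 + 5, so there are 27 full weeks plus 5 extra days.
Each full week contributes one Wednesday: 27 so far.
The 5 extra days are Sun, Mon, Tue, Wed, Thu — 1 of them qualifies.
Total: 27 + 1 = 28.

28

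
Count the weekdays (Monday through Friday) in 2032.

262 weekdays

1 January 2032 is a Thursday.
The range spans 366 days (inclusive of both endpoints).
366 = 7 × 52 + 2, so there are 52 full weeks plus 2 extra days.
Each full week contributes 5 weekdays (Mon–Fri): 52 × 5 = 260.
The 2 extra days are Thu, Fri — 2 of them qualify.
Total: 260 + 2 = 262.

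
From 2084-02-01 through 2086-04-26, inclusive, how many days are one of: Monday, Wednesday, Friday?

350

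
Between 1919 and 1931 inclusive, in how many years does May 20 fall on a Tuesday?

Day of week of May 20 in each year:
1919: Tue ✓, 1920: Thu, 1921: Fri, 1922: Sat, 1923: Sun, 1924: Tue ✓, 1925: Wed, 1926: Thu, 1927: Fri, 1928: Sun, 1929: Mon, 1930: Tue ✓, 1931: Wed
Tuesdays: 1919, 1924, 1930.

3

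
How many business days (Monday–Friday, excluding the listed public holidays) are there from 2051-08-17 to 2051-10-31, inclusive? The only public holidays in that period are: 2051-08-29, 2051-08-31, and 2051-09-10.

52 business days

2051-08-17 is a Thursday.
From 2051-08-17 to 2051-10-31 is 76 days inclusive.
76 = 7 × 10 + 6, so there are 10 full weeks plus 6 extra days.
Each full week contributes 5 weekdays (Mon–Fri): 10 × 5 = 50.
The 6 extra days are Thursday, Friday, Saturday, Sunday, Monday, Tuesday — 4 of them qualify.
Total: 50 + 4 = 54.
Holidays: 2051-08-29 (Tue); 2051-08-31 (Thu); 2051-09-10 (Sun).
2 of the 3 holidays fall on weekdays; the rest are weekends and were already excluded.
Business days: 54 − 2 = 52.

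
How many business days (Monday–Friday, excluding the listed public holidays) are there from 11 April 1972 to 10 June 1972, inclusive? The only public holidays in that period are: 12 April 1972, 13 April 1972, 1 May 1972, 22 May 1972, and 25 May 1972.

39

11 April 1972 is a Tuesday.
The range spans 61 days (inclusive of both endpoints).
61 = 7 × 8 + 5, so there are 8 full weeks plus 5 extra days.
Each full week contributes 5 weekdays (Mon–Fri): 8 × 5 = 40.
The 5 extra days are Tuesday, Wednesday, Thursday, Friday, Saturday — 4 of them qualify.
Total: 40 + 4 = 44.
Holidays: 12 April 1972 (Wed); 13 April 1972 (Thu); 1 May 1972 (Mon); 22 May 1972 (Mon); 25 May 1972 (Thu).
All 5 holidays fall on weekdays, so subtract 5.
Business days: 44 − 5 = 39.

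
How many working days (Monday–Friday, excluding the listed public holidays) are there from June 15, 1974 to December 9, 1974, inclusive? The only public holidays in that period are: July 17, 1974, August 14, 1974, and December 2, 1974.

123 working days

June 15, 1974 is a Saturday.
The range spans 178 days (inclusive of both endpoints).
178 = 7 × 25 + 3, so there are 25 full weeks plus 3 extra days.
Each full week contributes 5 weekdays (Mon–Fri): 25 × 5 = 125.
The 3 extra days are Sat, Sun, Mon — 1 of them qualifies.
Total: 125 + 1 = 126.
Holidays: July 17, 1974 (Wed); August 14, 1974 (Wed); December 2, 1974 (Mon).
All 3 holidays fall on weekdays, so subtract 3.
Business days: 126 − 3 = 123.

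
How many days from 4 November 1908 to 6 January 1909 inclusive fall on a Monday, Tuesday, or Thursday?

27

4 November 1908 is a Wednesday.
From 4 November 1908 to 6 January 1909 is 64 days inclusive.
64 = 7 × 9 + 1, so there are 9 full weeks plus 1 extra day.
Each full week contributes 3 days from the set (Mon, Tue, Thu): 9 × 3 = 27.
The 1 extra day is Wednesday — none qualify.
Total: 27 + 0 = 27.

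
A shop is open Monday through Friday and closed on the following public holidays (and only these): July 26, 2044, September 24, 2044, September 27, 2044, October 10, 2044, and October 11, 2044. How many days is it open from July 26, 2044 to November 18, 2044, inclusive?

July 26, 2044 is a Tuesday.
The range spans 116 days (inclusive of both endpoints).
116 = 7 × 16 + 4, so there are 16 full weeks plus 4 extra days.
Each full week contributes 5 weekdays (Mon–Fri): 16 × 5 = 80.
The 4 extra days are Tuesday, Wednesday, Thursday, Friday — 4 of them qualify.
Total: 80 + 4 = 84.
Holidays: July 26, 2044 (Tue); September 24, 2044 (Sat); September 27, 2044 (Tue); October 10, 2044 (Mon); October 11, 2044 (Tue).
4 of the 5 holidays fall on weekdays; the rest are weekends and were already excluded.
Business days: 84 − 4 = 80.

80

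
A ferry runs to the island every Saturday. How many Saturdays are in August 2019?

2019-08-01 is a Thursday.
That's 31 days from start to end, counting both.
31 = 7 × 4 + 3, so there are 4 full weeks plus 3 extra days.
Each full week contributes one Saturday: 4 so far.
The 3 extra days are Thursday, Friday, Saturday — 1 of them qualifies.
Total: 4 + 1 = 5.

5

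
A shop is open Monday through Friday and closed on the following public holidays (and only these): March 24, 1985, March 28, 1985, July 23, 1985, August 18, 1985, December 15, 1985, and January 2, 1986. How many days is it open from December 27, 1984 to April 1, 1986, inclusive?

December 27, 1984 is a Thursday.
The range spans 461 days (inclusive of both endpoints).
461 = 7 × 65 + 6, so there are 65 full weeks plus 6 extra days.
Each full week contributes 5 weekdays (Mon–Fri): 65 × 5 = 325.
The 6 extra days are Thu, Fri, Sat, Sun, Mon, Tue — 4 of them qualify.
Total: 325 + 4 = 329.
Holidays: March 24, 1985 (Sun); March 28, 1985 (Thu); July 23, 1985 (Tue); August 18, 1985 (Sun); December 15, 1985 (Sun); January 2, 1986 (Thu).
3 of the 6 holidays fall on weekdays; the rest are weekends and were already excluded.
Business days: 329 − 3 = 326.

326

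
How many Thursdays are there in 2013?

52

January 1, 2013 is a Tuesday.
That's 365 days from start to end, counting both.
365 = 7 × 52 + 1, so there are 52 full weeks plus 1 extra day.
Each full week contributes one Thursday: 52 so far.
The 1 extra day is Tuesday — none qualify.
Total: 52 + 0 = 52.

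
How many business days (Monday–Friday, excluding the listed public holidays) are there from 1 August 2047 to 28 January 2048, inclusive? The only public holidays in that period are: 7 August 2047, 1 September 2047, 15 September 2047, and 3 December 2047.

127

1 August 2047 is a Thursday.
The range spans 181 days (inclusive of both endpoints).
181 = 7 × 25 + 6, so there are 25 full weeks plus 6 extra days.
Each full week contributes 5 weekdays (Mon–Fri): 25 × 5 = 125.
The 6 extra days are Thursday, Friday, Saturday, Sunday, Monday, Tuesday — 4 of them qualify.
Total: 125 + 4 = 129.
Holidays: 7 August 2047 (Wed); 1 September 2047 (Sun); 15 September 2047 (Sun); 3 December 2047 (Tue).
2 of the 4 holidays fall on weekdays; the rest are weekends and were already excluded.
Business days: 129 − 2 = 127.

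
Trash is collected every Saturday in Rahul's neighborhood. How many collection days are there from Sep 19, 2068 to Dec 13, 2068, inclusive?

12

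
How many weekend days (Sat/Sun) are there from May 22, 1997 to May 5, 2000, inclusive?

May 22, 1997 is a Thursday.
The range spans 1080 days (inclusive of both endpoints).
1080 = 7 × 154 + 2, so there are 154 full weeks plus 2 extra days.
Each full week contributes 2 weekend days (Sat, Sun): 154 × 2 = 308.
The 2 extra days are Thu, Fri — none qualify.
Total: 308 + 0 = 308.

308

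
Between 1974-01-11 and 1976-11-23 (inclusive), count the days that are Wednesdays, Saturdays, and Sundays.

1974-01-11 is a Friday.
That's 1048 days from start to end, counting both.
1048 = 7 × 149 + 5, so there are 149 full weeks plus 5 extra days.
Each full week contributes 3 days from the set (Wed, Sat, Sun): 149 × 3 = 447.
The 5 extra days are Fri, Sat, Sun, Mon, Tue — 2 of them qualify.
Total: 447 + 2 = 449.

449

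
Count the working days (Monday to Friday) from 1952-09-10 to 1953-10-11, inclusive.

1952-09-10 is a Wednesday.
From 1952-09-10 to 1953-10-11 is 397 days inclusive.
397 = 7 × 56 + 5, so there are 56 full weeks plus 5 extra days.
Each full week contributes 5 weekdays (Mon–Fri): 56 × 5 = 280.
The 5 extra days are Wednesday, Thursday, Friday, Saturday, Sunday — 3 of them qualify.
Total: 280 + 3 = 283.

283 weekdays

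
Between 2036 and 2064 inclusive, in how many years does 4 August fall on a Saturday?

Day of week of August 4 in each year:
2036: Mon, 2037: Tue, 2038: Wed, 2039: Thu, 2040: Sat ✓, 2041: Sun, 2042: Mon, 2043: Tue, 2044: Thu, 2045: Fri, 2046: Sat ✓, 2047: Sun, 2048: Tue, 2049: Wed, 2050: Thu, 2051: Fri, 2052: Sun, 2053: Mon, 2054: Tue, 2055: Wed, 2056: Fri, 2057: Sat ✓, 2058: Sun, 2059: Mon, 2060: Wed, 2061: Thu, 2062: Fri, 2063: Sat ✓, 2064: Mon
Saturdays: 2040, 2046, 2057, 2063.

4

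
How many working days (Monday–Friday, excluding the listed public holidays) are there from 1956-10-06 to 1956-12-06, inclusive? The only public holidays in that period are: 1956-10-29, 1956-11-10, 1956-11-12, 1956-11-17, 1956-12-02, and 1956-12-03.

1956-10-06 is a Saturday.
From 1956-10-06 to 1956-12-06 is 62 days inclusive.
62 = 7 × 8 + 6, so there are 8 full weeks plus 6 extra days.
Each full week contributes 5 weekdays (Mon–Fri): 8 × 5 = 40.
The 6 extra days are Sat, Sun, Mon, Tue, Wed, Thu — 4 of them qualify.
Total: 40 + 4 = 44.
Holidays: 1956-10-29 (Mon); 1956-11-10 (Sat); 1956-11-12 (Mon); 1956-11-17 (Sat); 1956-12-02 (Sun); 1956-12-03 (Mon).
3 of the 6 holidays fall on weekdays; the rest are weekends and were already excluded.
Business days: 44 − 3 = 41.

41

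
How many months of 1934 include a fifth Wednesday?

A month has five Wednesdays exactly when Wednesday falls within its first (length − 28) days.
Jan: 31 days, starts Mon → 5 of Mon, Tue, Wed ✓
Feb: 28 days, starts Thu → 5 of (none)
Mar: 31 days, starts Thu → 5 of Thu, Fri, Sat
Apr: 30 days, starts Sun → 5 of Sun, Mon
May: 31 days, starts Tue → 5 of Tue, Wed, Thu ✓
Jun: 30 days, starts Fri → 5 of Fri, Sat
Jul: 31 days, starts Sun → 5 of Sun, Mon, Tue
Aug: 31 days, starts Wed → 5 of Wed, Thu, Fri ✓
Sep: 30 days, starts Sat → 5 of Sat, Sun
Oct: 31 days, starts Mon → 5 of Mon, Tue, Wed ✓
Nov: 30 days, starts Thu → 5 of Thu, Fri
Dec: 31 days, starts Sat → 5 of Sat, Sun, Mon
Months with five Wednesdays: Jan, May, Aug, Oct.

4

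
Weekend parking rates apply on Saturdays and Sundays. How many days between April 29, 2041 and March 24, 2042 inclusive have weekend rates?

April 29, 2041 is a Monday.
The range spans 330 days (inclusive of both endpoints).
330 = 7 × 47 + 1, so there are 47 full weeks plus 1 extra day.
Each full week contributes 2 weekend days (Sat, Sun): 47 × 2 = 94.
The 1 extra day is Mon — none qualify.
Total: 94 + 0 = 94.

94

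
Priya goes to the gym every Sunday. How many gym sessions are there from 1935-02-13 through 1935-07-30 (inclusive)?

24 Sundays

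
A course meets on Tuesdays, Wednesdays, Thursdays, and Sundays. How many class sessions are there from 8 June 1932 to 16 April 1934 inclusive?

8 June 1932 is a Wednesday.
The range spans 678 days (inclusive of both endpoints).
678 = 7 × 96 + 6, so there are 96 full weeks plus 6 extra days.
Each full week contributes 4 days from the set (Tue, Wed, Thu, Sun): 96 × 4 = 384.
The 6 extra days are Wednesday, Thursday, Friday, Saturday, Sunday, Monday — 3 of them qualify.
Total: 384 + 3 = 387.

387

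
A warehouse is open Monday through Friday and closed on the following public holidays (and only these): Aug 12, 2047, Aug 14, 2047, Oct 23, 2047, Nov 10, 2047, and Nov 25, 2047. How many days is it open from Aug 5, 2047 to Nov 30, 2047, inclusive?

Aug 5, 2047 is a Monday.
From Aug 5, 2047 to Nov 30, 2047 is 118 days inclusive.
118 = 7 × 16 + 6, so there are 16 full weeks plus 6 extra days.
Each full week contributes 5 weekdays (Mon–Fri): 16 × 5 = 80.
The 6 extra days are Monday, Tuesday, Wednesday, Thursday, Friday, Saturday — 5 of them qualify.
Total: 80 + 5 = 85.
Holidays: Aug 12, 2047 (Mon); Aug 14, 2047 (Wed); Oct 23, 2047 (Wed); Nov 10, 2047 (Sun); Nov 25, 2047 (Mon).
4 of the 5 holidays fall on weekdays; the rest are weekends and were already excluded.
Business days: 85 − 4 = 81.

81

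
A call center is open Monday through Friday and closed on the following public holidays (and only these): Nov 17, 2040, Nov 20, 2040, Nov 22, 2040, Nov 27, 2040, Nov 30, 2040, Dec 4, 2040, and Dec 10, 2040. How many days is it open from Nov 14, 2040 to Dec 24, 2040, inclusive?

23 business days

Nov 14, 2040 is a Wednesday.
That's 41 days from start to end, counting both.
41 = 7 × 5 + 6, so there are 5 full weeks plus 6 extra days.
Each full week contributes 5 weekdays (Mon–Fri): 5 × 5 = 25.
The 6 extra days are Wednesday, Thursday, Friday, Saturday, Sunday, Monday — 4 of them qualify.
Total: 25 + 4 = 29.
Holidays: Nov 17, 2040 (Sat); Nov 20, 2040 (Tue); Nov 22, 2040 (Thu); Nov 27, 2040 (Tue); Nov 30, 2040 (Fri); Dec 4, 2040 (Tue); Dec 10, 2040 (Mon).
6 of the 7 holidays fall on weekdays; the rest are weekends and were already excluded.
Business days: 29 − 6 = 23.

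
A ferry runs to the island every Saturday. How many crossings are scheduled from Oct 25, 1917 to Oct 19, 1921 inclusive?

208 Saturdays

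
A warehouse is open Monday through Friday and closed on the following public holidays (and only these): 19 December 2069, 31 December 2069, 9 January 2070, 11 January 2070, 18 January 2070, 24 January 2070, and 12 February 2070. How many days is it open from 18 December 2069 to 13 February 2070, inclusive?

18 December 2069 is a Wednesday.
The range spans 58 days (inclusive of both endpoints).
58 = 7 × 8 + 2, so there are 8 full weeks plus 2 extra days.
Each full week contributes 5 weekdays (Mon–Fri): 8 × 5 = 40.
The 2 extra days are Wednesday, Thursday — 2 of them qualify.
Total: 40 + 2 = 42.
Holidays: 19 December 2069 (Thu); 31 December 2069 (Tue); 9 January 2070 (Thu); 11 January 2070 (Sat); 18 January 2070 (Sat); 24 January 2070 (Fri); 12 February 2070 (Wed).
5 of the 7 holidays fall on weekdays; the rest are weekends and were already excluded.
Business days: 42 − 5 = 37.

37 business days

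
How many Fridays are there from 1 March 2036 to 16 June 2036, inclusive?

15 Fridays

1 March 2036 is a Saturday.
That's 108 days from start to end, counting both.
108 = 7 × 15 + 3, so there are 15 full weeks plus 3 extra days.
Each full week contributes one Friday: 15 so far.
The 3 extra days are Sat, Sun, Mon — none qualify.
Total: 15 + 0 = 15.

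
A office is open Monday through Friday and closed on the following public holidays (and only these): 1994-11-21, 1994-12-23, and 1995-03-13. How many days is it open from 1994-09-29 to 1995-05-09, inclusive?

156 business days

1994-09-29 is a Thursday.
From 1994-09-29 to 1995-05-09 is 223 days inclusive.
223 = 7 × 31 + 6, so there are 31 full weeks plus 6 extra days.
Each full week contributes 5 weekdays (Mon–Fri): 31 × 5 = 155.
The 6 extra days are Thu, Fri, Sat, Sun, Mon, Tue — 4 of them qualify.
Total: 155 + 4 = 159.
Holidays: 1994-11-21 (Mon); 1994-12-23 (Fri); 1995-03-13 (Mon).
All 3 holidays fall on weekdays, so subtract 3.
Business days: 159 − 3 = 156.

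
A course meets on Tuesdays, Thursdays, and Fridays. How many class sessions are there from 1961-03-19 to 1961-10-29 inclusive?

96

1961-03-19 is a Sunday.
The range spans 225 days (inclusive of both endpoints).
225 = 7 × 32 + 1, so there are 32 full weeks plus 1 extra day.
Each full week contributes 3 days from the set (Tue, Thu, Fri): 32 × 3 = 96.
The 1 extra day is Sun — none qualify.
Total: 96 + 0 = 96.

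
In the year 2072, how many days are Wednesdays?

Jan 1, 2072 is a Friday.
The range spans 366 days (inclusive of both endpoints).
366 = 7 × 52 + 2, so there are 52 full weeks plus 2 extra days.
Each full week contributes one Wednesday: 52 so far.
The 2 extra days are Friday, Saturday — none qualify.
Total: 52 + 0 = 52.

52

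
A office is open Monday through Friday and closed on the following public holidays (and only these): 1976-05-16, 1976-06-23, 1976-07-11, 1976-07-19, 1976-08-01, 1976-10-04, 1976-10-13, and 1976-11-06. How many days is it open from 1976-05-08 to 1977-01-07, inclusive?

171

1976-05-08 is a Saturday.
From 1976-05-08 to 1977-01-07 is 245 days inclusive.
245 = 7 × 35, so the span is exactly 35 full weeks.
Each full week contributes 5 weekdays (Mon–Fri): 35 × 5 = 175.
Holidays: 1976-05-16 (Sun); 1976-06-23 (Wed); 1976-07-11 (Sun); 1976-07-19 (Mon); 1976-08-01 (Sun); 1976-10-04 (Mon); 1976-10-13 (Wed); 1976-11-06 (Sat).
4 of the 8 holidays fall on weekdays; the rest are weekends and were already excluded.
Business days: 175 − 4 = 171.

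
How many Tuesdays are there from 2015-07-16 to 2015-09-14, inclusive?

8 Tuesdays

2015-07-16 is a Thursday.
From 2015-07-16 to 2015-09-14 is 61 days inclusive.
61 = 7 × 8 + 5, so there are 8 full weeks plus 5 extra days.
Each full week contributes one Tuesday: 8 so far.
The 5 extra days are Thu, Fri, Sat, Sun, Mon — none qualify.
Total: 8 + 0 = 8.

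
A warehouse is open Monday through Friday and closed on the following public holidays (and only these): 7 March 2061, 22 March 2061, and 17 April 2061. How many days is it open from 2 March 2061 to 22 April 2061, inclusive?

36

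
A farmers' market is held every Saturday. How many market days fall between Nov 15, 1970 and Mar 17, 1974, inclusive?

Nov 15, 1970 is a Sunday.
That's 1219 days from start to end, counting both.
1219 = 7 × 174 + 1, so there are 174 full weeks plus 1 extra day.
Each full week contributes one Saturday: 174 so far.
The 1 extra day is Sunday — none qualify.
Total: 174 + 0 = 174.

174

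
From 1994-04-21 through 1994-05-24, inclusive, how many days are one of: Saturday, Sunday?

1994-04-21 is a Thursday.
That's 34 days from start to end, counting both.
34 = 7 × 4 + 6, so there are 4 full weeks plus 6 extra days.
Each full week contributes 2 days from the set (Sat, Sun): 4 × 2 = 8.
The 6 extra days are Thursday, Friday, Saturday, Sunday, Monday, Tuesday — 2 of them qualify.
Total: 8 + 2 = 10.

10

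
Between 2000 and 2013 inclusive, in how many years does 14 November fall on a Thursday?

2

Day of week of November 14 in each year:
2000: Tue, 2001: Wed, 2002: Thu ✓, 2003: Fri, 2004: Sun, 2005: Mon, 2006: Tue, 2007: Wed, 2008: Fri, 2009: Sat, 2010: Sun, 2011: Mon, 2012: Wed, 2013: Thu ✓
Thursdays: 2002, 2013.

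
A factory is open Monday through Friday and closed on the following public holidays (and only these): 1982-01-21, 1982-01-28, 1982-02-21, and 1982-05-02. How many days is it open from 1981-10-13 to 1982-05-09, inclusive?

147

1981-10-13 is a Tuesday.
From 1981-10-13 to 1982-05-09 is 209 days inclusive.
209 = 7 × 29 + 6, so there are 29 full weeks plus 6 extra days.
Each full week contributes 5 weekdays (Mon–Fri): 29 × 5 = 145.
The 6 extra days are Tue, Wed, Thu, Fri, Sat, Sun — 4 of them qualify.
Total: 145 + 4 = 149.
Holidays: 1982-01-21 (Thu); 1982-01-28 (Thu); 1982-02-21 (Sun); 1982-05-02 (Sun).
2 of the 4 holidays fall on weekdays; the rest are weekends and were already excluded.
Business days: 149 − 2 = 147.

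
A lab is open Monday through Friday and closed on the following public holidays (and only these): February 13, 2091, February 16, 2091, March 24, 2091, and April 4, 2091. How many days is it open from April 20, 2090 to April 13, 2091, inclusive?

254

April 20, 2090 is a Thursday.
From April 20, 2090 to April 13, 2091 is 359 days inclusive.
359 = 7 × 51 + 2, so there are 51 full weeks plus 2 extra days.
Each full week contributes 5 weekdays (Mon–Fri): 51 × 5 = 255.
The 2 extra days are Thursday, Friday — 2 of them qualify.
Total: 255 + 2 = 257.
Holidays: February 13, 2091 (Tue); February 16, 2091 (Fri); March 24, 2091 (Sat); April 4, 2091 (Wed).
3 of the 4 holidays fall on weekdays; the rest are weekends and were already excluded.
Business days: 257 − 3 = 254.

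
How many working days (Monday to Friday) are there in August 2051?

23 weekdays

2051-08-01 is a Tuesday.
That's 31 days from start to end, counting both.
31 = 7 × 4 + 3, so there are 4 full weeks plus 3 extra days.
Each full week contributes 5 weekdays (Mon–Fri): 4 × 5 = 20.
The 3 extra days are Tue, Wed, Thu — 3 of them qualify.
Total: 20 + 3 = 23.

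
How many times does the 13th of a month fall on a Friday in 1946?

2

The 13th falls on a Friday when the month's 13th has weekday Fri.
Jan 13 is Sun; Feb 13 is Wed; Mar 13 is Wed; Apr 13 is Sat; May 13 is Mon; Jun 13 is Thu; Jul 13 is Sat; Aug 13 is Tue; Sep 13 is Fri ✓; Oct 13 is Sun; Nov 13 is Wed; Dec 13 is Fri ✓.
Friday the 13ths: Sep, Dec.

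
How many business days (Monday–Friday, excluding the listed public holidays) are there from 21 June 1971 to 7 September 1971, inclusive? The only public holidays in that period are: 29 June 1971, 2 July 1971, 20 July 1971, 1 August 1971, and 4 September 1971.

21 June 1971 is a Monday.
That's 79 days from start to end, counting both.
79 = 7 × 11 + 2, so there are 11 full weeks plus 2 extra days.
Each full week contributes 5 weekdays (Mon–Fri): 11 × 5 = 55.
The 2 extra days are Mon, Tue — 2 of them qualify.
Total: 55 + 2 = 57.
Holidays: 29 June 1971 (Tue); 2 July 1971 (Fri); 20 July 1971 (Tue); 1 August 1971 (Sun); 4 September 1971 (Sat).
3 of the 5 holidays fall on weekdays; the rest are weekends and were already excluded.
Business days: 57 − 3 = 54.

54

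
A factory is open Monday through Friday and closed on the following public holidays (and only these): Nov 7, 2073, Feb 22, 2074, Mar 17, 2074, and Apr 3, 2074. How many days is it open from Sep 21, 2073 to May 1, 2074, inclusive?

156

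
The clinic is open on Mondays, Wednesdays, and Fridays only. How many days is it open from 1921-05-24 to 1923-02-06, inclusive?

267

1921-05-24 is a Tuesday.
The range spans 624 days (inclusive of both endpoints).
624 = 7 × 89 + 1, so there are 89 full weeks plus 1 extra day.
Each full week contributes 3 days from the set (Mon, Wed, Fri): 89 × 3 = 267.
The 1 extra day is Tue — none qualify.
Total: 267 + 0 = 267.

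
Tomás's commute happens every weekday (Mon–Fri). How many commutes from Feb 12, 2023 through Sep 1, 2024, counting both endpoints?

Feb 12, 2023 is a Sunday.
The range spans 568 days (inclusive of both endpoints).
568 = 7 × 81 + 1, so there are 81 full weeks plus 1 extra day.
Each full week contributes 5 weekdays (Mon–Fri): 81 × 5 = 405.
The 1 extra day is Sun — none qualify.
Total: 405 + 0 = 405.

405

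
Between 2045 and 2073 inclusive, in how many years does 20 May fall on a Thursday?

4

Day of week of May 20 in each year:
2045: Sat, 2046: Sun, 2047: Mon, 2048: Wed, 2049: Thu ✓, 2050: Fri, 2051: Sat, 2052: Mon, 2053: Tue, 2054: Wed, 2055: Thu ✓, 2056: Sat, 2057: Sun, 2058: Mon, 2059: Tue, 2060: Thu ✓, 2061: Fri, 2062: Sat, 2063: Sun, 2064: Tue, 2065: Wed, 2066: Thu ✓, 2067: Fri, 2068: Sun, 2069: Mon, 2070: Tue, 2071: Wed, 2072: Fri, 2073: Sat
Thursdays: 2049, 2055, 2060, 2066.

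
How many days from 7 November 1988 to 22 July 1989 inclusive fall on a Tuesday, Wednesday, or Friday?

7 November 1988 is a Monday.
The range spans 258 days (inclusive of both endpoints).
258 = 7 × 36 + 6, so there are 36 full weeks plus 6 extra days.
Each full week contributes 3 days from the set (Tue, Wed, Fri): 36 × 3 = 108.
The 6 extra days are Mon, Tue, Wed, Thu, Fri, Sat — 3 of them qualify.
Total: 108 + 3 = 111.

111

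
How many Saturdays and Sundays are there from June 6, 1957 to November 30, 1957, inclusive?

51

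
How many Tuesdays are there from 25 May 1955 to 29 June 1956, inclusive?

57 Tuesdays

25 May 1955 is a Wednesday.
That's 402 days from start to end, counting both.
402 = 7 × 57 + 3, so there are 57 full weeks plus 3 extra days.
Each full week contributes one Tuesday: 57 so far.
The 3 extra days are Wednesday, Thursday, Friday — none qualify.
Total: 57 + 0 = 57.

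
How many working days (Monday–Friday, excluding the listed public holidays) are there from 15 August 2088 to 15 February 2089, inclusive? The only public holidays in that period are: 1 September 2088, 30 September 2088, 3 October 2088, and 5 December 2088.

130

15 August 2088 is a Sunday.
The range spans 185 days (inclusive of both endpoints).
185 = 7 × 26 + 3, so there are 26 full weeks plus 3 extra days.
Each full week contributes 5 weekdays (Mon–Fri): 26 × 5 = 130.
The 3 extra days are Sun, Mon, Tue — 2 of them qualify.
Total: 130 + 2 = 132.
Holidays: 1 September 2088 (Wed); 30 September 2088 (Thu); 3 October 2088 (Sun); 5 December 2088 (Sun).
2 of the 4 holidays fall on weekdays; the rest are weekends and were already excluded.
Business days: 132 − 2 = 130.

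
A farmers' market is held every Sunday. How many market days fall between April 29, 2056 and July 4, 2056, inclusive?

April 29, 2056 is a Saturday.
That's 67 days from start to end, counting both.
67 = 7 × 9 + 4, so there are 9 full weeks plus 4 extra days.
Each full week contributes one Sunday: 9 so far.
The 4 extra days are Sat, Sun, Mon, Tue — 1 of them qualifies.
Total: 9 + 1 = 10.

10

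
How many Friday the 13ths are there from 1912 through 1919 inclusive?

Friday-the-13ths by year:
1912: Sep, Dec
1913: Jun
1914: Feb, Mar, Nov
1915: Aug
1916: Oct
1917: Apr, Jul
1918: Sep, Dec
1919: Jun

13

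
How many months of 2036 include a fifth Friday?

A month has five Fridays exactly when Friday falls within its first (length − 28) days.
Jan: 31 days, starts Tue → 5 of Tue, Wed, Thu
Feb: 29 days, starts Fri → 5 of Fri ✓
Mar: 31 days, starts Sat → 5 of Sat, Sun, Mon
Apr: 30 days, starts Tue → 5 of Tue, Wed
May: 31 days, starts Thu → 5 of Thu, Fri, Sat ✓
Jun: 30 days, starts Sun → 5 of Sun, Mon
Jul: 31 days, starts Tue → 5 of Tue, Wed, Thu
Aug: 31 days, starts Fri → 5 of Fri, Sat, Sun ✓
Sep: 30 days, starts Mon → 5 of Mon, Tue
Oct: 31 days, starts Wed → 5 of Wed, Thu, Fri ✓
Nov: 30 days, starts Sat → 5 of Sat, Sun
Dec: 31 days, starts Mon → 5 of Mon, Tue, Wed
Months with five Fridays: Feb, May, Aug, Oct.

4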